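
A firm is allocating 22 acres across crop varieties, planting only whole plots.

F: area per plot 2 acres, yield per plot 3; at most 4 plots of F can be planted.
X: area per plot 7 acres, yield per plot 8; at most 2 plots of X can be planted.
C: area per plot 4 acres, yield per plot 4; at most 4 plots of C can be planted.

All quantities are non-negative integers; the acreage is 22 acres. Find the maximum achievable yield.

This is a bounded integer knapsack.
4×F and 2×X: area 22 ≤ 22, yield 4·3 + 2·8 = 28.
2×F, 2×X, and 1×C: area 22 ≤ 22, yield 2·3 + 2·8 + 1·4 = 26.
Best is 28.

28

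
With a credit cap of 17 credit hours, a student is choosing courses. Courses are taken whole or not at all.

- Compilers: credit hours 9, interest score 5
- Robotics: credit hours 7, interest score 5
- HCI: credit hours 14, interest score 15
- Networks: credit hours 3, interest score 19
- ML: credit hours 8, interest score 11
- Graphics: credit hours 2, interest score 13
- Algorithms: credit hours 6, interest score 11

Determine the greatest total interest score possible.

Treat it as a binary knapsack problem.
Networks + Graphics + Algorithms: credit hours 3 + 2 + 6 = 11 ≤ 17, interest score 19 + 13 + 11 = 43.
Networks + ML + Algorithms: credit hours 3 + 8 + 6 = 17 ≤ 17, interest score 19 + 11 + 11 = 41.
Networks + ML + Graphics: credit hours 3 + 8 + 2 = 13 ≤ 17, interest score 19 + 11 + 13 = 43.
The maximum interest score is 43; one optimal choice is Networks, Graphics, and Algorithms.

43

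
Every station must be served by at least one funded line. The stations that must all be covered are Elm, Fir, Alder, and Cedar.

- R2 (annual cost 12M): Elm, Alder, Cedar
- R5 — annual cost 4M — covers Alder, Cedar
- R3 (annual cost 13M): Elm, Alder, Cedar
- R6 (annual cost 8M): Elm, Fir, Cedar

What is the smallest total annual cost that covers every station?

This is an integer covering problem.
Choose R5 and R6: together they cover Elm, Fir, Alder, Cedar — every station.
Total annual cost: 4 + 8 = 12.
No cover costs less than 12.

12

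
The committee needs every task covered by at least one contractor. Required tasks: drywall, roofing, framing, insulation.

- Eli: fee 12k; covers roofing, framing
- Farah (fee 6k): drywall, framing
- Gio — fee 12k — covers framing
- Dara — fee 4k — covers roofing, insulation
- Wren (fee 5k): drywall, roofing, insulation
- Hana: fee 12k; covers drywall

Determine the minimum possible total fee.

10

Choose Farah and Dara: together they cover drywall, roofing, framing, insulation — every task.
Total fee: 6 + 4 = 10.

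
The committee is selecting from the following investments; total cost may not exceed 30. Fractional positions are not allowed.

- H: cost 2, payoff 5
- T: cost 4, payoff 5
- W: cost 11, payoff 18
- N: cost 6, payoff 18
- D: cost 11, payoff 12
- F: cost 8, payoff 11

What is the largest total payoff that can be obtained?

Allowing fractional choices, the relaxed optimum would be about 55.8, but investments are indivisible.
H + W + N + F: cost 2 + 11 + 6 + 8 = 27 ≤ 30, payoff 5 + 18 + 18 + 11 = 52.
H + W + N + D: cost 2 + 11 + 6 + 11 = 30 ≤ 30, payoff 5 + 18 + 18 + 12 = 53.
Best is H, W, N, and D with total payoff 53.

53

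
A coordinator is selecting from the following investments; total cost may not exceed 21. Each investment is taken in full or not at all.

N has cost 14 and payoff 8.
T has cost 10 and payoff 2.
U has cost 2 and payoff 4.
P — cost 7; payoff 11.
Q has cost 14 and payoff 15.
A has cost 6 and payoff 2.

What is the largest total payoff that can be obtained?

Allowing fractional choices, the relaxed optimum would be about 27.9, but investments are indivisible.
N + P: cost 14 + 7 = 21 ≤ 21, payoff 8 + 11 = 19.
U + Q: cost 2 + 14 = 16 ≤ 21, payoff 4 + 15 = 19.
P + Q: cost 7 + 14 = 21 ≤ 21, payoff 11 + 15 = 26.
Best is P and Q with total payoff 26.

26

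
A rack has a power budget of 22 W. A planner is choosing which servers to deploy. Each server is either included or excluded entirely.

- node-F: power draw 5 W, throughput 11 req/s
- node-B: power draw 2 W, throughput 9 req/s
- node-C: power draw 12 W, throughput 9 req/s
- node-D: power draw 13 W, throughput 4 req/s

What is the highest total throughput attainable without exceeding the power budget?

Allowing fractional choices, the relaxed optimum would be about 29.9, but servers are indivisible.
node-F + node-B + node-D: power draw 5 + 2 + 13 = 20 ≤ 22, throughput 11 + 9 + 4 = 24.
node-F + node-B + node-C: power draw 5 + 2 + 12 = 19 ≤ 22, throughput 11 + 9 + 9 = 29.
Best is node-F, node-B, and node-C with total throughput 29.

29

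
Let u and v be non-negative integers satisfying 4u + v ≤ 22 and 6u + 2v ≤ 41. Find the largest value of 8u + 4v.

Relaxing integrality, the LP optimum is 82.00 at (u,v) = (0, 20.5), which is not an integer point.
(u,v)=(0,20): 4·0+1·20=20≤22, 6·0+2·20=40≤41, objective 80.
(u,v)=(0,19): 4·0+1·19=19≤22, 6·0+2·19=38≤41, objective 76.
Maximum is 80 at (u,v)=(0,20).

80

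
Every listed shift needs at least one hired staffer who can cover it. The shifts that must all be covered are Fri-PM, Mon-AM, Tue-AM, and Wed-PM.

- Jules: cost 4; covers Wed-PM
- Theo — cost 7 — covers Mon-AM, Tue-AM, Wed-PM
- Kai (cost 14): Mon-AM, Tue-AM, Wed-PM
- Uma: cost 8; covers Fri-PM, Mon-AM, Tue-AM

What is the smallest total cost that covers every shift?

This is a weighted set-cover instance.
Choose Jules and Uma: together they cover Fri-PM, Mon-AM, Tue-AM, Wed-PM — every shift.
Total cost: 4 + 8 = 12.

12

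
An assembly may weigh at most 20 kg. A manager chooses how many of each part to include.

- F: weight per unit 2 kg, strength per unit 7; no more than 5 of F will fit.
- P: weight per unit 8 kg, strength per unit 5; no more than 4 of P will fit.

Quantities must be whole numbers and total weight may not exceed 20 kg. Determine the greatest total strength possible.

40

5×F and 1×P: weight 18 ≤ 20, strength 5·7 + 1·5 = 40.
5×F: weight 10 ≤ 20, strength 5·7 = 35.
Best is 40.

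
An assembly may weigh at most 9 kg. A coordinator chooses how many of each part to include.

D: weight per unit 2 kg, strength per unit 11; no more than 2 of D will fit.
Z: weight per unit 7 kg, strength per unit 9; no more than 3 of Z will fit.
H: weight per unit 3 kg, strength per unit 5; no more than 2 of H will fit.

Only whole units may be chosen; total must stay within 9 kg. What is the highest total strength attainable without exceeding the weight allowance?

27

D has the best ratio (11/2); taking only D gives at most 2×11 = 22 (stopped by the supply cap of 2).
Mixing does better — 2×D and 1×H: weight 7 ≤ 9, strength 2·11 + 1·5 = 27.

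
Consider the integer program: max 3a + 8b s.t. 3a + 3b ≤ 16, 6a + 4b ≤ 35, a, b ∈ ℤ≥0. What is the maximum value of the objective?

(a,b)=(0,5): 3·0+3·5=15≤16, 6·0+4·5=20≤35, objective 40.
(a,b)=(1,4): 3·1+3·4=15≤16, 6·1+4·4=22≤35, objective 35.
No feasible integer point exceeds 40.

40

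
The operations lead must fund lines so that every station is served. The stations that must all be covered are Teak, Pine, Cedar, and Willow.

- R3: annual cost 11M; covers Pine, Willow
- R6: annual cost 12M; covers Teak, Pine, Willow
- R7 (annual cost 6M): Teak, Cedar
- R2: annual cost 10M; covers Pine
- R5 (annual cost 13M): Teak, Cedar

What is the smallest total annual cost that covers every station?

This is a weighted set-cover instance.
Choose R3 and R7: together they cover Teak, Pine, Cedar, Willow — every station.
Total annual cost: 11 + 6 = 17.
No cover costs less than 17.

17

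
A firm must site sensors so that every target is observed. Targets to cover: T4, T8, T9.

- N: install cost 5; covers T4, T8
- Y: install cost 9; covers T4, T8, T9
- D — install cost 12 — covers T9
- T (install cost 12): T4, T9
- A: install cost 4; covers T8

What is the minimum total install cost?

9

This is a weighted set-cover instance.
Y alone covers T4, T8, T9 — every target.
Total install cost: 9.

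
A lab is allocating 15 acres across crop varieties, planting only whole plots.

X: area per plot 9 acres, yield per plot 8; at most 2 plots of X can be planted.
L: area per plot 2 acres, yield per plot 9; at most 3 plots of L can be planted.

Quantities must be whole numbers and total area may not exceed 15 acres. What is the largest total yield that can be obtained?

35

3×L: area 6 ≤ 15, yield 3·9 = 27.
1×X and 3×L: area 15 ≤ 15, yield 1·8 + 3·9 = 35.
Best is 35.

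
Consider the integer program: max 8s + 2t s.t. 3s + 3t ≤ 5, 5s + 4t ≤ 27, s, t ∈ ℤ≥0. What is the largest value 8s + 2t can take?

8

The continuous relaxation peaks at (1.67, 0) with value 13.33; rounding to a feasible lattice point costs some objective.
(s,t)=(1,0): 3·1+3·0=3≤5, 5·1+4·0=5≤27, objective 8.
(s,t)=(0,1): 3·0+3·1=3≤5, 5·0+4·1=4≤27, objective 2.
(s,t)=(0,0): 3·0+3·0=0≤5, 5·0+4·0=0≤27, objective 0.
The best lattice point is (1,0), giving 8.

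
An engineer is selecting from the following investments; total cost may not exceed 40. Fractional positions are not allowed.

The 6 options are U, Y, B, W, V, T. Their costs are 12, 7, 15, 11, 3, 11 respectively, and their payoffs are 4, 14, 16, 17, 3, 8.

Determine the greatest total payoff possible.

50

Allowing fractional choices, the relaxed optimum would be about 52.9, but investments are indivisible.
Y + B + W: cost 7 + 15 + 11 = 33 ≤ 40, payoff 14 + 16 + 17 = 47.
Y + B + W + V: cost 7 + 15 + 11 + 3 = 36 ≤ 40, payoff 14 + 16 + 17 + 3 = 50.
Best is Y, B, W, and V with total payoff 50.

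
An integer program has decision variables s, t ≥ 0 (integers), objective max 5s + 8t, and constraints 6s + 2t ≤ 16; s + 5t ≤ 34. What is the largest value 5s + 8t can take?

The continuous relaxation peaks at (0.429, 6.71) with value 55.86; rounding to a feasible lattice point costs some objective.
(s,t)=(0,6): 6·0+2·6=12≤16, 1·0+5·6=30≤34, objective 48.
(s,t)=(1,5): 6·1+2·5=16≤16, 1·1+5·5=26≤34, objective 45.
(s,t)=(0,5): 6·0+2·5=10≤16, 1·0+5·5=25≤34, objective 40.
Maximum is 48 at (s,t)=(0,6).

48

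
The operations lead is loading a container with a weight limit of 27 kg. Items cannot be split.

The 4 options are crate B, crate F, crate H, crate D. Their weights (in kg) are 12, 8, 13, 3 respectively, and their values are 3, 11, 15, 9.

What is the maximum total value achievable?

35

Take crate F, crate H, and crate D: weight 8 + 13 + 3 = 24 ≤ 27, value 11 + 15 + 9 = 35.
No other feasible combination does better.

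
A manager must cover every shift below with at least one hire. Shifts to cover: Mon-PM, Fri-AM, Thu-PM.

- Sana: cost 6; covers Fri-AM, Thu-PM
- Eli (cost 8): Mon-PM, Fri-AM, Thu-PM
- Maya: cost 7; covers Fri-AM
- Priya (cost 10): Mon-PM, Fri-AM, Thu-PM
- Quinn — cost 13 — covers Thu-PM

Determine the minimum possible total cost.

Eli alone covers Mon-PM, Fri-AM, Thu-PM — every shift.
Total cost: 8.

8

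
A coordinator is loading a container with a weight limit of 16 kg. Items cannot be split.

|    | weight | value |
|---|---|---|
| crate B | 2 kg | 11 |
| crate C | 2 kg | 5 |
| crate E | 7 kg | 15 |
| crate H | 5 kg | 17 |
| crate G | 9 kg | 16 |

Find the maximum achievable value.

Treat it as a binary knapsack problem.
Take crate B, crate C, crate E, and crate H: weight 2 + 2 + 7 + 5 = 16 ≤ 16, value 11 + 5 + 15 + 17 = 48.
No other feasible combination does better.

48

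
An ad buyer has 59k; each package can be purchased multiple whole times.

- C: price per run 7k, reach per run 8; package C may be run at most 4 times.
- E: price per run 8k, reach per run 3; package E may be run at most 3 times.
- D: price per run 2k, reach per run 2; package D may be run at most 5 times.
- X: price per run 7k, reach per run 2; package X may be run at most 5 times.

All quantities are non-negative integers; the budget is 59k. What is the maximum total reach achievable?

48

C has the best ratio (8/7); taking only C gives at most 4×8 = 32 (stopped by the supply cap of 4).
Mixing does better — 4×C, 5×D, and 3×X: price 59 ≤ 59, reach 4·8 + 5·2 + 3·2 = 48.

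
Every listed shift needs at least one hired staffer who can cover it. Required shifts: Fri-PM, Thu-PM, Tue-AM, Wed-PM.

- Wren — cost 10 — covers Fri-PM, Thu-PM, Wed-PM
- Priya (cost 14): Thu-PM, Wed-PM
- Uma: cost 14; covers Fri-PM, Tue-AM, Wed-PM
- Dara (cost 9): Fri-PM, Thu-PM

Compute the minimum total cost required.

The greedy cost-per-new-shift heuristic would pick Wren and Uma for 24, but a cheaper cover exists.
Choose Uma and Dara: together they cover Fri-PM, Thu-PM, Tue-AM, Wed-PM — every shift.
Total cost: 14 + 9 = 23.
No cover costs less than 23.

23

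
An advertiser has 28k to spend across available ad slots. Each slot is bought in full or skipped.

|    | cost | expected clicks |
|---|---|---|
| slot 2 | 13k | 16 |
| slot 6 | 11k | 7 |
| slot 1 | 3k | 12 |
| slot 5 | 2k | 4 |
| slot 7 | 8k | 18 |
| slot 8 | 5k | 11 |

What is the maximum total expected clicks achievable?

50

This is an integer program with binary decision variables.
slot 6 + slot 1 + slot 7 + slot 8: cost 11 + 3 + 8 + 5 = 27 ≤ 28, expected clicks 7 + 12 + 18 + 11 = 48.
slot 2 + slot 5 + slot 7 + slot 8: cost 13 + 2 + 8 + 5 = 28 ≤ 28, expected clicks 16 + 4 + 18 + 11 = 49.
slot 2 + slot 1 + slot 5 + slot 7: cost 13 + 3 + 2 + 8 = 26 ≤ 28, expected clicks 16 + 12 + 4 + 18 = 50.
Best is slot 2, slot 1, slot 5, and slot 7 with total expected clicks 50.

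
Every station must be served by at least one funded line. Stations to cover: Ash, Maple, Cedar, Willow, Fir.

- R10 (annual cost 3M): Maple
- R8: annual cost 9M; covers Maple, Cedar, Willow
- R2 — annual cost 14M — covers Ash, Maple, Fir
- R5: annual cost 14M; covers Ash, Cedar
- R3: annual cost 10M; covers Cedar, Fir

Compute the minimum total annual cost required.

23

The greedy cost-per-new-station heuristic would pick R10, R8, and R2 for 26, but a cheaper cover exists.
Choose R8 and R2: together they cover Ash, Maple, Cedar, Willow, Fir — every station.
Total annual cost: 9 + 14 = 23.
No cover costs less than 23.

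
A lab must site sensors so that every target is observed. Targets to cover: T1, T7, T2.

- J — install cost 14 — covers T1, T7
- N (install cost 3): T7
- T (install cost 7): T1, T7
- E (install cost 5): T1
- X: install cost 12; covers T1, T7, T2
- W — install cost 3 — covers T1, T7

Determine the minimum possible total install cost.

The greedy cost-per-new-target heuristic would pick W and X for 15, but a cheaper cover exists.
X alone covers T1, T7, T2 — every target.
Total install cost: 12.
No cover costs less than 12.

12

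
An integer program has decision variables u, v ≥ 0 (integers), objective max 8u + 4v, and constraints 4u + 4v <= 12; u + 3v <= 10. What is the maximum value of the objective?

(u,v)=(3,0): 4·3+4·0=12≤12, 1·3+3·0=3≤10, objective 24.
(u,v)=(2,1): 4·2+4·1=12≤12, 1·2+3·1=5≤10, objective 20.
(u,v)=(2,0): 4·2+4·0=8≤12, 1·2+3·0=2≤10, objective 16.
No feasible integer point exceeds 24.

24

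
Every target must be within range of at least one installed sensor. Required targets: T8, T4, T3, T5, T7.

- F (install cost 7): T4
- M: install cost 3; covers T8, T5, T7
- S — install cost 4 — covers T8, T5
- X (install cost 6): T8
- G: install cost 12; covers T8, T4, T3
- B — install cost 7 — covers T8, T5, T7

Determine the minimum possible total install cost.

Choose M and G: together they cover T8, T4, T3, T5, T7 — every target.
Total install cost: 3 + 12 = 15.
No cover costs less than 15.

15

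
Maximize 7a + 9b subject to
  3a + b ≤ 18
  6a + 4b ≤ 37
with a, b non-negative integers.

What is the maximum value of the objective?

81

The continuous relaxation peaks at (0, 9.25) with value 83.25; rounding to a feasible lattice point costs some objective.
(a,b)=(0,9): 3·0+1·9=9≤18, 6·0+4·9=36≤37, objective 81.
(a,b)=(0,8): 3·0+1·8=8≤18, 6·0+4·8=32≤37, objective 72.
No feasible integer point exceeds 81.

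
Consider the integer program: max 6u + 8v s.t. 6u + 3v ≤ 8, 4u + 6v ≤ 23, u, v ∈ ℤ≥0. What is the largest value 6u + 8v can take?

The continuous relaxation peaks at (0, 2.67) with value 21.33; rounding to a feasible lattice point costs some objective.
(u,v)=(0,2): 6·0+3·2=6≤8, 4·0+6·2=12≤23, objective 16.
(u,v)=(0,1): 6·0+3·1=3≤8, 4·0+6·1=6≤23, objective 8.
Maximum is 16 at (u,v)=(0,2).

16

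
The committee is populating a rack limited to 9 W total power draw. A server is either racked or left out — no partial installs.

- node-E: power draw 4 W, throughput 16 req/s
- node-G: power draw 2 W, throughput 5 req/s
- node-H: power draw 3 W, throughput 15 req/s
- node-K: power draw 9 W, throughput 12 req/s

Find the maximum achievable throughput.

node-E + node-G + node-H: power draw 4 + 2 + 3 = 9 ≤ 9, throughput 16 + 5 + 15 = 36.
node-E + node-H: power draw 4 + 3 = 7 ≤ 9, throughput 16 + 15 = 31.
Best is node-E, node-G, and node-H with total throughput 36.

36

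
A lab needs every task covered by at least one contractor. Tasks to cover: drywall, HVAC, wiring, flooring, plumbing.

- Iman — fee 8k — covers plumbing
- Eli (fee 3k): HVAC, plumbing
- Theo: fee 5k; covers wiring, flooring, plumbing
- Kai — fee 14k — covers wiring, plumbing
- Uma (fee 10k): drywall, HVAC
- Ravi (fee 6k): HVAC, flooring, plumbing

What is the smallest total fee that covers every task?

15

This is a weighted set-cover instance.
Choose Theo and Uma: together they cover drywall, HVAC, wiring, flooring, plumbing — every task.
Total fee: 5 + 10 = 15.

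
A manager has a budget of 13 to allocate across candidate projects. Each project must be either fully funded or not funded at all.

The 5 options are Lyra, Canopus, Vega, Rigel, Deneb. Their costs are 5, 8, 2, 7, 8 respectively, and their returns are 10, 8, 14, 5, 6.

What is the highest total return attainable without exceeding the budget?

24

Allowing fractional choices, the relaxed optimum would be about 30.0, but projects are indivisible.
Lyra + Vega: cost 5 + 2 = 7 ≤ 13, return 10 + 14 = 24.
Canopus + Vega: cost 8 + 2 = 10 ≤ 13, return 8 + 14 = 22.
Vega + Deneb: cost 2 + 8 = 10 ≤ 13, return 14 + 6 = 20.
Best is Lyra and Vega with total return 24.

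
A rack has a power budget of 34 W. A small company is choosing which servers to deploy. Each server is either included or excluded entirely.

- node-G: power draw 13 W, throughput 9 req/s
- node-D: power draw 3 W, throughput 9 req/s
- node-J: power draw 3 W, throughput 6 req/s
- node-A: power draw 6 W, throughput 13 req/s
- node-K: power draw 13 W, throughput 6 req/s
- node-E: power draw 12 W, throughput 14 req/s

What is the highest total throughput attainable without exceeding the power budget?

node-G + node-D + node-A + node-E: power draw 13 + 3 + 6 + 12 = 34 ≤ 34, throughput 9 + 9 + 13 + 14 = 45.
node-D + node-J + node-A + node-E: power draw 3 + 3 + 6 + 12 = 24 ≤ 34, throughput 9 + 6 + 13 + 14 = 42.
Best is node-G, node-D, node-A, and node-E with total throughput 45.

45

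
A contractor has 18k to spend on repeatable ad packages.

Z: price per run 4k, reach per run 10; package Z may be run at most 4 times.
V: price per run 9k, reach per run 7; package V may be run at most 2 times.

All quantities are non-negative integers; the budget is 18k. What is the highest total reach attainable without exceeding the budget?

Take 4×Z: price 16 ≤ 18, reach 4·10 = 40.
Z has the best ratio (10/4) and is taken to its limit of 4; remaining capacity is filled optimally with the others.

40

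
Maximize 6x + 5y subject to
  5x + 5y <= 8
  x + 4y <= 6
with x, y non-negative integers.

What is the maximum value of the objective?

(x,y)=(1,0): 5·1+5·0=5≤8, 1·1+4·0=1≤6, objective 6.
(x,y)=(0,1): 5·0+5·1=5≤8, 1·0+4·1=4≤6, objective 5.
(x,y)=(0,0): 5·0+5·0=0≤8, 1·0+4·0=0≤6, objective 0.
No feasible integer point exceeds 6.

6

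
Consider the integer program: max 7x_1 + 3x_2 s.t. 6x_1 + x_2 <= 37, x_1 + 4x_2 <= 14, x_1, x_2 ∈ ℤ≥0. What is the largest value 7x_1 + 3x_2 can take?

(x_1,x_2)=(6,1): 6·6+1·1=37≤37, 1·6+4·1=10≤14, objective 45.
(x_1,x_2)=(6,0): 6·6+1·0=36≤37, 1·6+4·0=6≤14, objective 42.
The best lattice point is (6,1), giving 45.

45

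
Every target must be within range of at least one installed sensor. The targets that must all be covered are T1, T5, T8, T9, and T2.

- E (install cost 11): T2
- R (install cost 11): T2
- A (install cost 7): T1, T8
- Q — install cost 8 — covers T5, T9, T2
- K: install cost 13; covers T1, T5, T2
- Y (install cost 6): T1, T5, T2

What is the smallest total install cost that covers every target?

15

Choose A and Q: together they cover T1, T5, T8, T9, T2 — every target.
Total install cost: 7 + 8 = 15.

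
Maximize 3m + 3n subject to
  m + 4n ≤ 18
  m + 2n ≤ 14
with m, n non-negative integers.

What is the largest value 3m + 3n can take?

42

(m,n)=(14,0) is feasible, giving 42.
(m,n)=(13,0) is feasible, giving 39.
The best lattice point is (14,0), giving 42.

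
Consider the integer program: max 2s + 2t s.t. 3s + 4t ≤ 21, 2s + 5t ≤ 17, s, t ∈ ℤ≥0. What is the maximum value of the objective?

14

(s,t)=(7,0): 3·7+4·0=21≤21, 2·7+5·0=14≤17, objective 14.
(s,t)=(6,0): 3·6+4·0=18≤21, 2·6+5·0=12≤17, objective 12.
The best lattice point is (7,0), giving 14.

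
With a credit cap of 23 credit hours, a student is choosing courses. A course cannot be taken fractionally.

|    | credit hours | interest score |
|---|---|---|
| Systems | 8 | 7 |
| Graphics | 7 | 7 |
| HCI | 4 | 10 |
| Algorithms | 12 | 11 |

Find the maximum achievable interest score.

Graphics + HCI + Algorithms: credit hours 7 + 4 + 12 = 23 ≤ 23, interest score 7 + 10 + 11 = 28.
Systems + Graphics + HCI: credit hours 8 + 7 + 4 = 19 ≤ 23, interest score 7 + 7 + 10 = 24.
Best is Graphics, HCI, and Algorithms with total interest score 28.

28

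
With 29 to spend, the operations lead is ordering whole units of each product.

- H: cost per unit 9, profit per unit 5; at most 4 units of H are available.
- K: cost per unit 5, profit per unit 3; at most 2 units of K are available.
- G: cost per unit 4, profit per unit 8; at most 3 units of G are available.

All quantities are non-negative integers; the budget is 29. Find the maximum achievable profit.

1×H, 1×K, and 3×G: cost 26 ≤ 29, profit 1·5 + 1·3 + 3·8 = 32.
2×K and 3×G: cost 22 ≤ 29, profit 2·3 + 3·8 = 30.
Best is 32.

32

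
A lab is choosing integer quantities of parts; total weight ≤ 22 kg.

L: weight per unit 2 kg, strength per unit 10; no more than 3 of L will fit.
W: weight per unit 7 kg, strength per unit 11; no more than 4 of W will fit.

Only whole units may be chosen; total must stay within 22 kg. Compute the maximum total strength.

52

2×L and 2×W: weight 18 ≤ 22, strength 2·10 + 2·11 = 42.
3×L and 2×W: weight 20 ≤ 22, strength 3·10 + 2·11 = 52.
Best is 52.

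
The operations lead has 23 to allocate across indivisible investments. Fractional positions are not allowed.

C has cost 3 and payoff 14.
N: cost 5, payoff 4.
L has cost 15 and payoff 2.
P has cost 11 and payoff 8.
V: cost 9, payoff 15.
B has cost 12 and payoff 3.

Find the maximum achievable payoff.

Treat it as a binary knapsack problem.
Allowing fractional choices, the relaxed optimum would be about 37.4, but investments are indivisible.
C + V: cost 3 + 9 = 12 ≤ 23, payoff 14 + 15 = 29.
C + N + V: cost 3 + 5 + 9 = 17 ≤ 23, payoff 14 + 4 + 15 = 33.
C + P + V: cost 3 + 11 + 9 = 23 ≤ 23, payoff 14 + 8 + 15 = 37.
Best is C, P, and V with total payoff 37.

37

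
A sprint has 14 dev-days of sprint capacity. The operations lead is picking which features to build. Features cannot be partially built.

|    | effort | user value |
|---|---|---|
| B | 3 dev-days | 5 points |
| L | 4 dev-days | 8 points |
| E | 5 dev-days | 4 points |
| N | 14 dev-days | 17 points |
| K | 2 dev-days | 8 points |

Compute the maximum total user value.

Treat it as a binary knapsack problem.
Take B, L, E, and K: effort 3 + 4 + 5 + 2 = 14 ≤ 14, user value 5 + 8 + 4 + 8 = 25.
No other feasible combination does better.

25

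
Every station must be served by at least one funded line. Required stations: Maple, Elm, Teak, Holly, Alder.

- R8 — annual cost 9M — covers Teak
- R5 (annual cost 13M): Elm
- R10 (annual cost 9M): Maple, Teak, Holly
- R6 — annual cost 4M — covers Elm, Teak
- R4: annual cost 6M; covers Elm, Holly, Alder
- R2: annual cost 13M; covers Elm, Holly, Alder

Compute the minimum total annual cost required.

15

The greedy cost-per-new-station heuristic would pick R6, R4, and R10 for 19, but a cheaper cover exists.
Choose R10 and R4: together they cover Maple, Elm, Teak, Holly, Alder — every station.
Total annual cost: 9 + 6 = 15.
No cover costs less than 15.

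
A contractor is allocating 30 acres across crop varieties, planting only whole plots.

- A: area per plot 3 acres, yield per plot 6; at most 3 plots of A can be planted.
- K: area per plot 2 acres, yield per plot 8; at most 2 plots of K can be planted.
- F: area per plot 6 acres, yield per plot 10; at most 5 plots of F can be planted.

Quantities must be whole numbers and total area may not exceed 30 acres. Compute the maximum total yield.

K has the best ratio (8/2); taking only K gives at most 2×8 = 16 (stopped by the supply cap of 2).
Mixing does better — 2×A, 2×K, and 3×F: area 28 ≤ 30, yield 2·6 + 2·8 + 3·10 = 58.

58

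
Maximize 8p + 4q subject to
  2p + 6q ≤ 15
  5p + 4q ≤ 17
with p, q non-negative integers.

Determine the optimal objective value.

(p,q)=(3,0) is feasible, giving 24.
(p,q)=(2,1) is feasible, giving 20.
No feasible integer point exceeds 24.

24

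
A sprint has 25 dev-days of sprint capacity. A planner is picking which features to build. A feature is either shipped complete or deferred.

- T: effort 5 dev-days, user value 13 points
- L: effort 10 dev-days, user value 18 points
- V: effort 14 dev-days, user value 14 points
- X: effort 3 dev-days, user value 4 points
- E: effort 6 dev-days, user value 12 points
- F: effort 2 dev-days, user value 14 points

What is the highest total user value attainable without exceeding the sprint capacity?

Treat it as a binary knapsack problem.
Allowing fractional choices, the relaxed optimum would be about 59.7, but features are indivisible.
T + L + X + F: effort 5 + 10 + 3 + 2 = 20 ≤ 25, user value 13 + 18 + 4 + 14 = 49.
L + X + E + F: effort 10 + 3 + 6 + 2 = 21 ≤ 25, user value 18 + 4 + 12 + 14 = 48.
T + L + E + F: effort 5 + 10 + 6 + 2 = 23 ≤ 25, user value 13 + 18 + 12 + 14 = 57.
Best is T, L, E, and F with total user value 57.

57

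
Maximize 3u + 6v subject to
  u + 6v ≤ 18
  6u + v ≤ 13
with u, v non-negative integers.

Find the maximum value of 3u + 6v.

Relaxing integrality, the LP optimum is 21.43 at (u,v) = (1.71, 2.71), which is not an integer point.
(u,v)=(0,3): 1·0+6·3=18≤18, 6·0+1·3=3≤13, objective 18.
(u,v)=(1,2): 1·1+6·2=13≤18, 6·1+1·2=8≤13, objective 15.
(u,v)=(2,1): 1·2+6·1=8≤18, 6·2+1·1=13≤13, objective 12.
(u,v)=(0,2): 1·0+6·2=12≤18, 6·0+1·2=2≤13, objective 12.
No feasible integer point exceeds 18.

18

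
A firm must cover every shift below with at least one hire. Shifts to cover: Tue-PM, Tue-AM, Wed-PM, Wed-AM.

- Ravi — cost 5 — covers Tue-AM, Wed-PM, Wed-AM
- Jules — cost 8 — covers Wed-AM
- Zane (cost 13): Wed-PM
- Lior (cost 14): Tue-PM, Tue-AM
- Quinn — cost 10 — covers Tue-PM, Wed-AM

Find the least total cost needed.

15

Choose Ravi and Quinn: together they cover Tue-PM, Tue-AM, Wed-PM, Wed-AM — every shift.
Total cost: 5 + 10 = 15.
No cover costs less than 15.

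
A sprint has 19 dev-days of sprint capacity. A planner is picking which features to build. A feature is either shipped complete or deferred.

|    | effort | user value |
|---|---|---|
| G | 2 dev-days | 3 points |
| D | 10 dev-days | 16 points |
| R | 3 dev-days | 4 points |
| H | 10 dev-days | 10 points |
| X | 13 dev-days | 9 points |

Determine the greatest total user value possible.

Take G, D, and R: effort 2 + 10 + 3 = 15 ≤ 19, user value 3 + 16 + 4 = 23.
No other feasible combination does better.

23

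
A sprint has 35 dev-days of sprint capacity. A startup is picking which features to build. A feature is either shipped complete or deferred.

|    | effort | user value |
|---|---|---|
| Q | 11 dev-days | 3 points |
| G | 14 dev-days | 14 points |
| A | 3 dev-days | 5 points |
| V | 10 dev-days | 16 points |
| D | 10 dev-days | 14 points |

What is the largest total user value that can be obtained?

44

Take G, V, and D: effort 14 + 10 + 10 = 34 ≤ 35, user value 14 + 16 + 14 = 44.
No other feasible combination does better.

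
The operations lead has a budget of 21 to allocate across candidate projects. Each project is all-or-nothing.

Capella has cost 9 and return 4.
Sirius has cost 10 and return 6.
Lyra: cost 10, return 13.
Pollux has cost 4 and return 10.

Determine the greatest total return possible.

Allowing fractional choices, the relaxed optimum would be about 27.2, but projects are indivisible.
Sirius + Lyra: cost 10 + 10 = 20 ≤ 21, return 6 + 13 = 19.
Lyra + Pollux: cost 10 + 4 = 14 ≤ 21, return 13 + 10 = 23.
Best is Lyra and Pollux with total return 23.

23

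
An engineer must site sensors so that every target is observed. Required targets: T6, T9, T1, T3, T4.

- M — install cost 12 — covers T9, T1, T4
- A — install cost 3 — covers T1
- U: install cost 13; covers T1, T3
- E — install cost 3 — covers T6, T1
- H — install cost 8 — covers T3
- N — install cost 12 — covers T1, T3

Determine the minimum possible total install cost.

Choose M, E, and H: together they cover T6, T9, T1, T3, T4 — every target.
Total install cost: 12 + 3 + 8 = 23.

23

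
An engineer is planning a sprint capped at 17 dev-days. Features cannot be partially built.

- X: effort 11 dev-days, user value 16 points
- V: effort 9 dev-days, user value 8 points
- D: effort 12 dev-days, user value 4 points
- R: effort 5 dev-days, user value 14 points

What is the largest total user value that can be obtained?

30

Allowing fractional choices, the relaxed optimum would be about 30.9, but features are indivisible.
D + R: effort 12 + 5 = 17 ≤ 17, user value 4 + 14 = 18.
V + R: effort 9 + 5 = 14 ≤ 17, user value 8 + 14 = 22.
X + R: effort 11 + 5 = 16 ≤ 17, user value 16 + 14 = 30.
Best is X and R with total user value 30.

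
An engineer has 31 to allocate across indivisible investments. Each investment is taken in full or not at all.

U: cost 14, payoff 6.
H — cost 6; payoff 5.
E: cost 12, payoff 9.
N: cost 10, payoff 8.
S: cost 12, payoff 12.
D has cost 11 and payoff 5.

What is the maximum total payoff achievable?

H + E + S: cost 6 + 12 + 12 = 30 ≤ 31, payoff 5 + 9 + 12 = 26.
H + N + S: cost 6 + 10 + 12 = 28 ≤ 31, payoff 5 + 8 + 12 = 25.
Best is H, E, and S with total payoff 26.

26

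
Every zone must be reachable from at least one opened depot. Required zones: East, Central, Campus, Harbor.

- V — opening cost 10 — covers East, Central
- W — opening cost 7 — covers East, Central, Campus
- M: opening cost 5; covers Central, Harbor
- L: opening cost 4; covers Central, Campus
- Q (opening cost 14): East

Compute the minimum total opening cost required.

12

This is a weighted set-cover instance.
The greedy cost-per-new-zone heuristic would pick L, M, and W for 16, but a cheaper cover exists.
Choose W and M: together they cover East, Central, Campus, Harbor — every zone.
Total opening cost: 7 + 5 = 12.
No cover costs less than 12.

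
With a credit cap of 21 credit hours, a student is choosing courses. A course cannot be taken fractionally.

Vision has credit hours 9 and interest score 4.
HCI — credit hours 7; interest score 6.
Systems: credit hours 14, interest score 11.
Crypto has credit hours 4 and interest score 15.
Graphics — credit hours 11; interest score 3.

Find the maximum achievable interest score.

Systems + Crypto: credit hours 14 + 4 = 18 ≤ 21, interest score 11 + 15 = 26.
Vision + HCI + Crypto: credit hours 9 + 7 + 4 = 20 ≤ 21, interest score 4 + 6 + 15 = 25.
Best is Systems and Crypto with total interest score 26.

26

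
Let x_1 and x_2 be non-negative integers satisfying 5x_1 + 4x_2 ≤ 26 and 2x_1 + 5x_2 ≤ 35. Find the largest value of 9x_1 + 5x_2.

The continuous relaxation peaks at (5.2, 0) with value 46.80; rounding to a feasible lattice point costs some objective.
(x_1,x_2)=(5,0): 5·5+4·0=25≤26, 2·5+5·0=10≤35, objective 45.
(x_1,x_2)=(4,1): 5·4+4·1=24≤26, 2·4+5·1=13≤35, objective 41.
(x_1,x_2)=(4,0): 5·4+4·0=20≤26, 2·4+5·0=8≤35, objective 36.
Maximum is 45 at (x_1,x_2)=(5,0).

45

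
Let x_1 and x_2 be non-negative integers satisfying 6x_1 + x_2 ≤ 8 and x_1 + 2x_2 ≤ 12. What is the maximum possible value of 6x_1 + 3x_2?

18

(x_1,x_2)=(0,6): 6·0+1·6=6≤8, 1·0+2·6=12≤12, objective 18.
(x_1,x_2)=(0,5): 6·0+1·5=5≤8, 1·0+2·5=10≤12, objective 15.
(x_1,x_2)=(0,4): 6·0+1·4=4≤8, 1·0+2·4=8≤12, objective 12.
The best lattice point is (0,6), giving 18.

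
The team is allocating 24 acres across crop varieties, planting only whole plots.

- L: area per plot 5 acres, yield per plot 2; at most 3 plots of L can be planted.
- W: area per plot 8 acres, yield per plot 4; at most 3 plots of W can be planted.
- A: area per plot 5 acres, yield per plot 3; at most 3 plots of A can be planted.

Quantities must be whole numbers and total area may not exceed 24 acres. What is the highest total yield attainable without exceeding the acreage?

This is a bounded integer knapsack.
Take 1×W and 3×A: area 23 ≤ 24, yield 1·4 + 3·3 = 13.
A has the best ratio (3/5) and is taken to its limit of 3; remaining capacity is filled optimally with the others.

13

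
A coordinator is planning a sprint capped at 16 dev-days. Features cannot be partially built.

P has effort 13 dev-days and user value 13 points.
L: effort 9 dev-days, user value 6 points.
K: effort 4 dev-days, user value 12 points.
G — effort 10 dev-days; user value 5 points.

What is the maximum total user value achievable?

K + G: effort 4 + 10 = 14 ≤ 16, user value 12 + 5 = 17.
L + K: effort 9 + 4 = 13 ≤ 16, user value 6 + 12 = 18.
P: effort 13 ≤ 16, user value 13.
Best is L and K with total user value 18.

18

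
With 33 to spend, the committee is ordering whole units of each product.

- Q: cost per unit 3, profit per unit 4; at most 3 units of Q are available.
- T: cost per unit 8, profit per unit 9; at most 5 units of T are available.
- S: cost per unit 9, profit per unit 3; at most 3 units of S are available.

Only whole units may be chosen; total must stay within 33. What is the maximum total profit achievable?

Q has the best ratio (4/3); taking only Q gives at most 3×4 = 12 (stopped by the supply cap of 3).
Mixing does better — 3×Q and 3×T: cost 33 ≤ 33, profit 3·4 + 3·9 = 39.

39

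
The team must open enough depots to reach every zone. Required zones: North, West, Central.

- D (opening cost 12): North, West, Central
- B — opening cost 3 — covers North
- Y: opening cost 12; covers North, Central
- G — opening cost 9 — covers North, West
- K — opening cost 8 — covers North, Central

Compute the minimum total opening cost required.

12

D alone covers North, West, Central — every zone.
Total opening cost: 12.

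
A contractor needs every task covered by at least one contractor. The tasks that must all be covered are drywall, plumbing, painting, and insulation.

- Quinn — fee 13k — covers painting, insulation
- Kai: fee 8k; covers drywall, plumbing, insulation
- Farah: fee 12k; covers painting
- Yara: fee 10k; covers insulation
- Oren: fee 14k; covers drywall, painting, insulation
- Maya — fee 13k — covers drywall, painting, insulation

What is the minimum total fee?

Choose Kai and Farah: together they cover drywall, plumbing, painting, insulation — every task.
Total fee: 8 + 12 = 20.
No cover costs less than 20.

20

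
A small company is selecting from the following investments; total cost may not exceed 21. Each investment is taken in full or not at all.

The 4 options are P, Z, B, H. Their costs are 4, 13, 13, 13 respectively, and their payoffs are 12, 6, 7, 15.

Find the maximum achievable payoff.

This is an integer program with binary decision variables.
Allowing fractional choices, the relaxed optimum would be about 29.2, but investments are indivisible.
P + B: cost 4 + 13 = 17 ≤ 21, payoff 12 + 7 = 19.
P + Z: cost 4 + 13 = 17 ≤ 21, payoff 12 + 6 = 18.
P + H: cost 4 + 13 = 17 ≤ 21, payoff 12 + 15 = 27.
Best is P and H with total payoff 27.

27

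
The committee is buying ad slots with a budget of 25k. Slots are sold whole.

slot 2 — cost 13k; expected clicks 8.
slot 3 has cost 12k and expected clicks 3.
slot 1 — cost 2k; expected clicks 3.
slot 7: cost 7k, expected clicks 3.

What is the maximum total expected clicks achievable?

slot 2 + slot 7: cost 13 + 7 = 20 ≤ 25, expected clicks 8 + 3 = 11.
slot 2 + slot 1 + slot 7: cost 13 + 2 + 7 = 22 ≤ 25, expected clicks 8 + 3 + 3 = 14.
slot 2 + slot 1: cost 13 + 2 = 15 ≤ 25, expected clicks 8 + 3 = 11.
Best is slot 2, slot 1, and slot 7 with total expected clicks 14.

14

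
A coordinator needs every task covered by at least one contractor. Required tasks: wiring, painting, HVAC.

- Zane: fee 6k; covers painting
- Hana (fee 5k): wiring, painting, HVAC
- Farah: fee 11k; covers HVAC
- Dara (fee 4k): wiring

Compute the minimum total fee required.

5

Hana alone covers wiring, painting, HVAC — every task.
Total fee: 5.
No cover costs less than 5.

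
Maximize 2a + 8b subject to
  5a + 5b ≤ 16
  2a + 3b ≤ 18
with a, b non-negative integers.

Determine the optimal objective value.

Relaxing integrality, the LP optimum is 25.60 at (a,b) = (0, 3.2), which is not an integer point.
(a,b)=(0,3): 5·0+5·3=15≤16, 2·0+3·3=9≤18, objective 24.
(a,b)=(1,2): 5·1+5·2=15≤16, 2·1+3·2=8≤18, objective 18.
(a,b)=(0,2): 5·0+5·2=10≤16, 2·0+3·2=6≤18, objective 16.
The best lattice point is (0,3), giving 24.

24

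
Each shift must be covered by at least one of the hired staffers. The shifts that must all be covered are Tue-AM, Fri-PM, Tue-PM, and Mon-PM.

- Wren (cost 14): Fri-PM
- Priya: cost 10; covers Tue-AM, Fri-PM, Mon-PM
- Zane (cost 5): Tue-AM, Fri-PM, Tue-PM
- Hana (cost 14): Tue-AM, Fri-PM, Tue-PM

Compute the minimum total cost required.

Choose Priya and Zane: together they cover Tue-AM, Fri-PM, Tue-PM, Mon-PM — every shift.
Total cost: 10 + 5 = 15.
No cover costs less than 15.

15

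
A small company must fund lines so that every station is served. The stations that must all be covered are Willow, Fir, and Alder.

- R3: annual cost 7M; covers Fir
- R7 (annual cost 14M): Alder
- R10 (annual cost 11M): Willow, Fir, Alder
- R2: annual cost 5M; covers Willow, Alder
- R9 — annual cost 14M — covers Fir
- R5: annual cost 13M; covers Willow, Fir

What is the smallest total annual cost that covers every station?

This is an integer covering problem.
The greedy cost-per-new-station heuristic would pick R2 and R3 for 12, but a cheaper cover exists.
R10 alone covers Willow, Fir, Alder — every station.
Total annual cost: 11.
No cover costs less than 11.

11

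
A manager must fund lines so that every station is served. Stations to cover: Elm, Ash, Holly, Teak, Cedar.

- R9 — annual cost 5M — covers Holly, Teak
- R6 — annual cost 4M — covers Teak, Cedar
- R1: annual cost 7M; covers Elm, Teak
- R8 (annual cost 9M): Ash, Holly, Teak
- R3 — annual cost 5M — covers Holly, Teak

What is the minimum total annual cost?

20

Choose R6, R1, and R8: together they cover Elm, Ash, Holly, Teak, Cedar — every station.
Total annual cost: 4 + 7 + 9 = 20.
No cover costs less than 20.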